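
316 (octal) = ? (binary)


316 (base 8) = 206 (decimal)
206 (decimal) = 11001110 (base 2)


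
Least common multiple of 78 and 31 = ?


GCD(78, 31) = 1
LCM = 78*31/1 = 2418/1 = 2418

LCM = 2418


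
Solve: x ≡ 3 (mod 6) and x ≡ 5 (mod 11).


M = 6*11 = 66
M1 = M/6 = 11, M2 = M/11 = 6
M1^(-1) mod 6 = 5, M2^(-1) mod 11 = 2
x = 3*11*5 + 5*6*2 = 225
225 mod 66 = 27
Check: 27 mod 6 = 3 ✓, 27 mod 11 = 5 ✓

x ≡ 27 (mod 66)


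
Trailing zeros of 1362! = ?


floor(1362/5) = 272
floor(1362/25) = 54
floor(1362/125) = 10
floor(1362/625) = 2
Total = 338

338 trailing zeros


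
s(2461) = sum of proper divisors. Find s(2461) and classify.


Proper divisors: 1, 23, 107
Sum = 1 + 23 + 107 = 131
131 < 2461 → deficient

s(2461) = 131 (deficient)


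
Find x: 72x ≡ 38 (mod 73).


GCD(72, 73) = 1, unique solution
a^(-1) mod 73 = 72
x = 72 * 38 mod 73 = 35

x ≡ 35 (mod 73)


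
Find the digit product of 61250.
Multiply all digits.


6 × 1 × 2 × 5 × 0 = 0


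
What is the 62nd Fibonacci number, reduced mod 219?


F(k) mod 219 for k=1..62:
1, 1, 2, 3, 5, 8, 13, 21, 34, 55, 89, 144, 14, 158, 172, 111, 64, 175, 20, 195, 215, 191, 187, 159, 127, 67, 194, 42, 17, 59, 76, 135, 211, 127, 119, 27, 146, 173, 100, 54, 154, 208, 143, 132, 56, 188, 25, 213, 19, 13, 32, 45, 77, 122, 199, 102, 82, 184, 47, 12, 59, 71
F(62) mod 219 = 71


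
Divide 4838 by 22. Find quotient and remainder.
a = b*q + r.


4838 = 22 * 219 + 20
Check: 4818 + 20 = 4838

q = 219, r = 20


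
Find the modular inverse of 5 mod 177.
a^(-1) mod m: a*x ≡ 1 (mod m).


Use the extended Euclidean algorithm on (177, 5); each row r = 177*s + 5*t:
r=177, s=1, t=0
r=5, s=0, t=1
q=35: r=2, s=1, t=-35   [177*(1) + 5*(-35) = 2]
q=2: r=1, s=-2, t=71   [177*(-2) + 5*(71) = 1]
q=2: r=0, s=5, t=-177   [177*(5) + 5*(-177) = 0]
GCD = 1 with t = 71, so 5*(71) ≡ 1 (mod 177)
Inverse = 71 mod 177 = 71
Check: 5 * 71 = 355 ≡ 1 (mod 177)

5^(-1) ≡ 71 (mod 177)


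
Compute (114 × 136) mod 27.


114 × 136 = 15504
15504 mod 27 = 6


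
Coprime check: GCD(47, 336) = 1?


Euclidean algorithm:
336 = 7 * 47 + 7
47 = 6 * 7 + 5
7 = 1 * 5 + 2
5 = 2 * 2 + 1
2 = 2 * 1 + 0
GCD(47, 336) = 1

Yes, coprime (GCD = 1)


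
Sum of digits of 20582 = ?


2 + 0 + 5 + 8 + 2 = 17


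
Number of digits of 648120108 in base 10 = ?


648120108 has 9 digits in base 10
floor(log10(648120108)) + 1 = floor(8.8117) + 1 = 9

9 digits (base 10)


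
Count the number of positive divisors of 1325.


1325 = 5^2 × 53^1
d(1325) = (2+1) × (1+1) = 6

6 divisors


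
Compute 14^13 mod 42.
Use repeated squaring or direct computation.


14^1 mod 42 = 14
14^2 mod 42 = 28
14^3 mod 42 = 14
14^4 mod 42 = 28
14^5 mod 42 = 14
14^6 mod 42 = 28
14^7 mod 42 = 14
14^8 mod 42 = 28
14^9 mod 42 = 14
14^10 mod 42 = 28
14^11 mod 42 = 14
14^12 mod 42 = 28
14^13 mod 42 = 14


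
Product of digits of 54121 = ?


5 × 4 × 1 × 2 × 1 = 40


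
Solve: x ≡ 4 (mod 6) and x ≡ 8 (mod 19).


M = 6*19 = 114
M1 = M/6 = 19, M2 = M/19 = 6
M1^(-1) mod 6 = 1, M2^(-1) mod 19 = 16
x = 4*19*1 + 8*6*16 = 844
844 mod 114 = 46
Check: 46 mod 6 = 4 ✓, 46 mod 19 = 8 ✓

x ≡ 46 (mod 114)


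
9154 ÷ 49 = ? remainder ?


9154 = 49 * 186 + 40
Check: 9114 + 40 = 9154

q = 186, r = 40


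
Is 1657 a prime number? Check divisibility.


Check divisors up to sqrt(1657) = 40.7063
No divisors found.
1657 is prime.

Yes, 1657 is prime


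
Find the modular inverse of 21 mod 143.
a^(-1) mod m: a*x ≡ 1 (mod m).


Use the extended Euclidean algorithm on (143, 21); each row r = 143*s + 21*t:
r=143, s=1, t=0
r=21, s=0, t=1
q=6: r=17, s=1, t=-6   [143*(1) + 21*(-6) = 17]
q=1: r=4, s=-1, t=7   [143*(-1) + 21*(7) = 4]
q=4: r=1, s=5, t=-34   [143*(5) + 21*(-34) = 1]
q=4: r=0, s=-21, t=143   [143*(-21) + 21*(143) = 0]
GCD = 1 with t = -34, so 21*(-34) ≡ 1 (mod 143)
Inverse = -34 mod 143 = 109
Check: 21 * 109 = 2289 ≡ 1 (mod 143)

21^(-1) ≡ 109 (mod 143)


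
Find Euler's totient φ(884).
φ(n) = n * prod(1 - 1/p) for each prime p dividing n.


884 = 2^2 × 13 × 17
Prime factors: 2, 13, 17
φ(884) = 884 × (1-1/2) × (1-1/13) × (1-1/17)
= 884 × 1/2 × 12/13 × 16/17 = 384

φ(884) = 384


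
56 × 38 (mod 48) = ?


56 × 38 = 2128
2128 mod 48 = 16


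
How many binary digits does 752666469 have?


752666469 in base 2 = 101100110111001100011101100101
Number of digits = 30

30 digits (base 2)


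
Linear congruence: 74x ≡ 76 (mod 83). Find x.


GCD(74, 83) = 1, unique solution
a^(-1) mod 83 = 46
x = 46 * 76 mod 83 = 10

x ≡ 10 (mod 83)


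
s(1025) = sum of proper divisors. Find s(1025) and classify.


Proper divisors: 1, 5, 25, 41, 205
Sum = 1 + 5 + 25 + 41 + 205 = 277
277 < 1025 → deficient

s(1025) = 277 (deficient)


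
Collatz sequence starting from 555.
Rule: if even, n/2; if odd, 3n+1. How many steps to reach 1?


555 → 1666 → 833 → 2500 → 1250 → 625 → 1876 → 938 → 469 → 1408 → 704 → 352 → 176 → 88 → 44 → 22 → 11 → 34 → 17 → 52 → 26 → 13 → 40 → 20 → 10 → 5 → 16 → 8 → 4 → 2 → 1
Total steps = 30

30 steps


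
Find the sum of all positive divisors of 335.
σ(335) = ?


Divisors of 335: 1, 5, 67, 335
Sum = 1 + 5 + 67 + 335 = 408

σ(335) = 408


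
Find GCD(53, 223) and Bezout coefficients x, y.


Tabular extended Euclidean (each row: r = 53*s + 223*t):
r=53, s=1, t=0
r=223, s=0, t=1
q=0: r=53, s=1, t=0   [53*(1) + 223*(0) = 53]
q=4: r=11, s=-4, t=1   [53*(-4) + 223*(1) = 11]
q=4: r=9, s=17, t=-4   [53*(17) + 223*(-4) = 9]
q=1: r=2, s=-21, t=5   [53*(-21) + 223*(5) = 2]
q=4: r=1, s=101, t=-24   [53*(101) + 223*(-24) = 1]
q=2: r=0, s=-223, t=53   [53*(-223) + 223*(53) = 0]
GCD = 1; from the row with r=1: x=101, y=-24
Check: 53*(101) + 223*(-24) = 5353 - 5352 = 1

GCD = 1, x = 101, y = -24


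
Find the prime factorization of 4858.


4858 / 2 = 2429
2429 / 7 = 347
347 / 347 = 1
4858 = 2 × 7 × 347


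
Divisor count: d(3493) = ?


3493 = 7^1 × 499^1
d(3493) = (1+1) × (1+1) = 4

4 divisors


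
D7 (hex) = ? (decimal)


D7 (base 16) = 215 (decimal)
215 (decimal) = 215 (base 10)


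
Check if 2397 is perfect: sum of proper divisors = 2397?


Proper divisors of 2397: 1, 3, 17, 47, 51, 141, 799
Sum = 1 + 3 + 17 + 47 + 51 + 141 + 799 = 1059

No, 2397 is not perfect (1059 ≠ 2397)


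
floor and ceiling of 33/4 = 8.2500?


33/4 = 8.2500
floor = 8
ceil = 9

floor = 8, ceil = 9


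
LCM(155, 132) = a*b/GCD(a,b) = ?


GCD(155, 132) = 1
LCM = 155*132/1 = 20460/1 = 20460

LCM = 20460


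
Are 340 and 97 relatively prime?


Euclidean algorithm:
340 = 3 * 97 + 49
97 = 1 * 49 + 48
49 = 1 * 48 + 1
48 = 48 * 1 + 0
GCD(340, 97) = 1

Yes, coprime (GCD = 1)


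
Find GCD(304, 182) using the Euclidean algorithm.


304 = 1 * 182 + 122
182 = 1 * 122 + 60
122 = 2 * 60 + 2
60 = 30 * 2 + 0
GCD = 2


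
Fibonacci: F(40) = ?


Sequence: 1, 1, 2, 3, 5, 8, 13, 21, 34, 55, 89, 144, 233, 377, 610, 987, 1597, 2584, 4181, 6765, 10946, 17711, 28657, 46368, 75025, 121393, 196418, 317811, 514229, 832040, 1346269, 2178309, 3524578, 5702887, 9227465, 14930352, 24157817, 39088169, 63245986, 102334155
F(40) = 102334155


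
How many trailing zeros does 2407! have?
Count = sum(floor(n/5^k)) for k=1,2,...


floor(2407/5) = 481
floor(2407/25) = 96
floor(2407/125) = 19
floor(2407/625) = 3
Total = 599

599 trailing zeros


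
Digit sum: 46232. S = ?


4 + 6 + 2 + 3 + 2 = 17


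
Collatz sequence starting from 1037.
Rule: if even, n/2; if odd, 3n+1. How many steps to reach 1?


1037 → 3112 → 1556 → 778 → 389 → 1168 → 584 → 292 → 146 → 73 → 220 → 110 → 55 → 166 → 83 → 250 → 125 → 376 → 188 → 94 → 47 → 142 → 71 → 214 → 107 → 322 → 161 → 484 → 242 → 121 → 364 → 182 → 91 → 274 → 137 → 412 → 206 → 103 → 310 → 155 → 466 → 233 → 700 → 350 → 175 → 526 → 263 → 790 → 395 → 1186 → 593 → 1780 → 890 → 445 → 1336 → 668 → 334 → 167 → 502 → 251 → 754 → 377 → 1132 → 566 → 283 → 850 → 425 → 1276 → 638 → 319 → 958 → 479 → 1438 → 719 → 2158 → 1079 → 3238 → 1619 → 4858 → 2429 → 7288 → 3644 → 1822 → 911 → 2734 → 1367 → 4102 → 2051 → 6154 → 3077 → 9232 → 4616 → 2308 → 1154 → 577 → 1732 → 866 → 433 → 1300 → 650 → 325 → 976 → 488 → 244 → 122 → 61 → 184 → 92 → 46 → 23 → 70 → 35 → 106 → 53 → 160 → 80 → 40 → 20 → 10 → 5 → 16 → 8 → 4 → 2 → 1
Total steps = 124

124 steps


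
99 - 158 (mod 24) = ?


99 - 158 = -59
-59 mod 24 = 13


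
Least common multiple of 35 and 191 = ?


GCD(35, 191) = 1
LCM = 35*191/1 = 6685/1 = 6685

LCM = 6685


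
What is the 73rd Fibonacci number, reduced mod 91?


F(k) mod 91 for k=1..73:
1, 1, 2, 3, 5, 8, 13, 21, 34, 55, 89, 53, 51, 13, 64, 77, 50, 36, 86, 31, 26, 57, 83, 49, 41, 90, 40, 39, 79, 27, 15, 42, 57, 8, 65, 73, 47, 29, 76, 14, 90, 13, 12, 25, 37, 62, 8, 70, 78, 57, 44, 10, 54, 64, 27, 0, 27, 27, 54, 81, 44, 34, 78, 21, 8, 29, 37, 66, 12, 78, 90, 77, 76
F(73) mod 91 = 76


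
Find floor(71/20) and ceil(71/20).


71/20 = 3.5500
floor = 3
ceil = 4

floor = 3, ceil = 4


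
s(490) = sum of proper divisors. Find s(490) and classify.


Proper divisors: 1, 2, 5, 7, 10, 14, 35, 49, 70, 98, 245
Sum = 1 + 2 + 5 + 7 + 10 + 14 + 35 + 49 + 70 + 98 + 245 = 536
536 > 490 → abundant

s(490) = 536 (abundant)


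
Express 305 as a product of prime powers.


305 / 5 = 61
61 / 61 = 1
305 = 5 × 61


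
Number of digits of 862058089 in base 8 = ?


862058089 in base 8 = 6330373151
Number of digits = 10

10 digits (base 8)


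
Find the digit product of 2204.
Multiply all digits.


2 × 2 × 0 × 4 = 0


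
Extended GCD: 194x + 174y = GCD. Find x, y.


Tabular extended Euclidean (each row: r = 194*s + 174*t):
r=194, s=1, t=0
r=174, s=0, t=1
q=1: r=20, s=1, t=-1   [194*(1) + 174*(-1) = 20]
q=8: r=14, s=-8, t=9   [194*(-8) + 174*(9) = 14]
q=1: r=6, s=9, t=-10   [194*(9) + 174*(-10) = 6]
q=2: r=2, s=-26, t=29   [194*(-26) + 174*(29) = 2]
q=3: r=0, s=87, t=-97   [194*(87) + 174*(-97) = 0]
GCD = 2; from the row with r=2: x=-26, y=29
Check: 194*(-26) + 174*(29) = -5044 + 5046 = 2

GCD = 2, x = -26, y = 29


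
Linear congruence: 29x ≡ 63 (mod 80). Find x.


GCD(29, 80) = 1, unique solution
a^(-1) mod 80 = 69
x = 69 * 63 mod 80 = 27

x ≡ 27 (mod 80)


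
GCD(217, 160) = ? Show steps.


217 = 1 * 160 + 57
160 = 2 * 57 + 46
57 = 1 * 46 + 11
46 = 4 * 11 + 2
11 = 5 * 2 + 1
2 = 2 * 1 + 0
GCD = 1


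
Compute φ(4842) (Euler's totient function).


4842 = 2 × 3^2 × 269
Prime factors: 2, 3, 269
φ(4842) = 4842 × (1-1/2) × (1-1/3) × (1-1/269)
= 4842 × 1/2 × 2/3 × 268/269 = 1608

φ(4842) = 1608


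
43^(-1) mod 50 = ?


Use the extended Euclidean algorithm on (50, 43); each row r = 50*s + 43*t:
r=50, s=1, t=0
r=43, s=0, t=1
q=1: r=7, s=1, t=-1   [50*(1) + 43*(-1) = 7]
q=6: r=1, s=-6, t=7   [50*(-6) + 43*(7) = 1]
q=7: r=0, s=43, t=-50   [50*(43) + 43*(-50) = 0]
GCD = 1 with t = 7, so 43*(7) ≡ 1 (mod 50)
Inverse = 7 mod 50 = 7
Check: 43 * 7 = 301 ≡ 1 (mod 50)

43^(-1) ≡ 7 (mod 50)


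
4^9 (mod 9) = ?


4^1 mod 9 = 4
4^2 mod 9 = 7
4^3 mod 9 = 1
4^4 mod 9 = 4
4^5 mod 9 = 7
4^6 mod 9 = 1
4^7 mod 9 = 4
4^8 mod 9 = 7
4^9 mod 9 = 1


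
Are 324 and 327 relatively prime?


Euclidean algorithm:
327 = 1 * 324 + 3
324 = 108 * 3 + 0
GCD(324, 327) = 3

No, not coprime (GCD = 3)


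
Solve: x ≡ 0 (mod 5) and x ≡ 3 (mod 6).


M = 5*6 = 30
M1 = M/5 = 6, M2 = M/6 = 5
M1^(-1) mod 5 = 1, M2^(-1) mod 6 = 5
x = 0*6*1 + 3*5*5 = 75
75 mod 30 = 15
Check: 15 mod 5 = 0 ✓, 15 mod 6 = 3 ✓

x ≡ 15 (mod 30)


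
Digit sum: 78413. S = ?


7 + 8 + 4 + 1 + 3 = 23


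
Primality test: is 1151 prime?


Check divisors up to sqrt(1151) = 33.9264
No divisors found.
1151 is prime.

Yes, 1151 is prime


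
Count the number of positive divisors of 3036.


3036 = 2^2 × 3^1 × 11^1 × 23^1
d(3036) = (2+1) × (1+1) × (1+1) × (1+1) = 24

24 divisors


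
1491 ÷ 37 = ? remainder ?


1491 = 37 * 40 + 11
Check: 1480 + 11 = 1491

q = 40, r = 11


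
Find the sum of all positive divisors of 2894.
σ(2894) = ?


Divisors of 2894: 1, 2, 1447, 2894
Sum = 1 + 2 + 1447 + 2894 = 4344

σ(2894) = 4344


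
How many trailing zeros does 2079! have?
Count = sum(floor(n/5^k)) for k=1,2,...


floor(2079/5) = 415
floor(2079/25) = 83
floor(2079/125) = 16
floor(2079/625) = 3
Total = 517

517 trailing zeros


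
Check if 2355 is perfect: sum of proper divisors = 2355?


Proper divisors of 2355: 1, 3, 5, 15, 157, 471, 785
Sum = 1 + 3 + 5 + 15 + 157 + 471 + 785 = 1437

No, 2355 is not perfect (1437 ≠ 2355)


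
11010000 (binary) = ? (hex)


11010000 (base 2) = 208 (decimal)
208 (decimal) = D0 (base 16)


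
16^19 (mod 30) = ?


16^1 mod 30 = 16
16^2 mod 30 = 16
16^3 mod 30 = 16
16^4 mod 30 = 16
16^5 mod 30 = 16
16^6 mod 30 = 16
16^7 mod 30 = 16
16^8 mod 30 = 16
16^9 mod 30 = 16
16^10 mod 30 = 16
16^11 mod 30 = 16
16^12 mod 30 = 16
16^13 mod 30 = 16
16^14 mod 30 = 16
16^15 mod 30 = 16
16^16 mod 30 = 16
16^17 mod 30 = 16
16^18 mod 30 = 16
16^19 mod 30 = 16


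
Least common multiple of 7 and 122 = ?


GCD(7, 122) = 1
LCM = 7*122/1 = 854/1 = 854

LCM = 854


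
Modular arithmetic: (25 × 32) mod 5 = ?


25 × 32 = 800
800 mod 5 = 0


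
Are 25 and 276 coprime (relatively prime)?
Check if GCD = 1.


Euclidean algorithm:
276 = 11 * 25 + 1
25 = 25 * 1 + 0
GCD(25, 276) = 1

Yes, coprime (GCD = 1)


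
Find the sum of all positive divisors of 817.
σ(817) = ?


Divisors of 817: 1, 19, 43, 817
Sum = 1 + 19 + 43 + 817 = 880

σ(817) = 880


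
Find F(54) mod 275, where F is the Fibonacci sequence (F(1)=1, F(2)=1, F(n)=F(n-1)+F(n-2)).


F(k) mod 275 for k=1..54:
1, 1, 2, 3, 5, 8, 13, 21, 34, 55, 89, 144, 233, 102, 60, 162, 222, 109, 56, 165, 221, 111, 57, 168, 225, 118, 68, 186, 254, 165, 144, 34, 178, 212, 115, 52, 167, 219, 111, 55, 166, 221, 112, 58, 170, 228, 123, 76, 199, 0, 199, 199, 123, 47
F(54) mod 275 = 47


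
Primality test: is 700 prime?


700 / 2 = 350 (exact division)
700 is NOT prime.

No, 700 is not prime


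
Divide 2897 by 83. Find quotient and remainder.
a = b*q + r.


2897 = 83 * 34 + 75
Check: 2822 + 75 = 2897

q = 34, r = 75


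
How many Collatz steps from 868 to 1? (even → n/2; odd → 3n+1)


868 → 434 → 217 → 652 → 326 → 163 → 490 → 245 → 736 → 368 → 184 → 92 → 46 → 23 → 70 → 35 → 106 → 53 → 160 → 80 → 40 → 20 → 10 → 5 → 16 → 8 → 4 → 2 → 1
Total steps = 28

28 steps


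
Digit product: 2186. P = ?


2 × 1 × 8 × 6 = 96


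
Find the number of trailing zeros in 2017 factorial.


floor(2017/5) = 403
floor(2017/25) = 80
floor(2017/125) = 16
floor(2017/625) = 3
Total = 502

502 trailing zeros


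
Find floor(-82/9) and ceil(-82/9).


-82/9 = -9.1111
floor = -10
ceil = -9

floor = -10, ceil = -9


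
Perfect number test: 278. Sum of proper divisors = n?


Proper divisors of 278: 1, 2, 139
Sum = 1 + 2 + 139 = 142

No, 278 is not perfect (142 ≠ 278)


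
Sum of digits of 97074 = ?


9 + 7 + 0 + 7 + 4 = 27


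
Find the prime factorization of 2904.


2904 / 2 = 1452
1452 / 2 = 726
726 / 2 = 363
363 / 3 = 121
121 / 11 = 11
11 / 11 = 1
2904 = 2^3 × 3 × 11^2


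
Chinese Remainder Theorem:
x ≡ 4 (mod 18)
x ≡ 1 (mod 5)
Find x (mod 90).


M = 18*5 = 90
M1 = M/18 = 5, M2 = M/5 = 18
M1^(-1) mod 18 = 11, M2^(-1) mod 5 = 2
x = 4*5*11 + 1*18*2 = 256
256 mod 90 = 76
Check: 76 mod 18 = 4 ✓, 76 mod 5 = 1 ✓

x ≡ 76 (mod 90)


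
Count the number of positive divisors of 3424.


3424 = 2^5 × 107^1
d(3424) = (5+1) × (1+1) = 12

12 divisors


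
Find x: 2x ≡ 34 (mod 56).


GCD(2, 56) = 2 divides 34
Divide: 1x ≡ 17 (mod 28)
x ≡ 17 (mod 28)


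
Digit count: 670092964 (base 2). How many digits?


670092964 in base 2 = 100111111100001100111010100100
Number of digits = 30

30 digits (base 2)


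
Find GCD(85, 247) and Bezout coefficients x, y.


Tabular extended Euclidean (each row: r = 85*s + 247*t):
r=85, s=1, t=0
r=247, s=0, t=1
q=0: r=85, s=1, t=0   [85*(1) + 247*(0) = 85]
q=2: r=77, s=-2, t=1   [85*(-2) + 247*(1) = 77]
q=1: r=8, s=3, t=-1   [85*(3) + 247*(-1) = 8]
q=9: r=5, s=-29, t=10   [85*(-29) + 247*(10) = 5]
q=1: r=3, s=32, t=-11   [85*(32) + 247*(-11) = 3]
q=1: r=2, s=-61, t=21   [85*(-61) + 247*(21) = 2]
q=1: r=1, s=93, t=-32   [85*(93) + 247*(-32) = 1]
q=2: r=0, s=-247, t=85   [85*(-247) + 247*(85) = 0]
GCD = 1; from the row with r=1: x=93, y=-32
Check: 85*(93) + 247*(-32) = 7905 - 7904 = 1

GCD = 1, x = 93, y = -32


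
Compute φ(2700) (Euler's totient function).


2700 = 2^2 × 3^3 × 5^2
Prime factors: 2, 3, 5
φ(2700) = 2700 × (1-1/2) × (1-1/3) × (1-1/5)
= 2700 × 1/2 × 2/3 × 4/5 = 720

φ(2700) = 720


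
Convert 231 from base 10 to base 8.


231 (base 10) = 231 (decimal)
231 (decimal) = 347 (base 8)


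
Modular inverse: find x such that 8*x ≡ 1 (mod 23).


Use the extended Euclidean algorithm on (23, 8); each row r = 23*s + 8*t:
r=23, s=1, t=0
r=8, s=0, t=1
q=2: r=7, s=1, t=-2   [23*(1) + 8*(-2) = 7]
q=1: r=1, s=-1, t=3   [23*(-1) + 8*(3) = 1]
q=7: r=0, s=8, t=-23   [23*(8) + 8*(-23) = 0]
GCD = 1 with t = 3, so 8*(3) ≡ 1 (mod 23)
Inverse = 3 mod 23 = 3
Check: 8 * 3 = 24 ≡ 1 (mod 23)

8^(-1) ≡ 3 (mod 23)


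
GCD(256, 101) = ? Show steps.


256 = 2 * 101 + 54
101 = 1 * 54 + 47
54 = 1 * 47 + 7
47 = 6 * 7 + 5
7 = 1 * 5 + 2
5 = 2 * 2 + 1
2 = 2 * 1 + 0
GCD = 1


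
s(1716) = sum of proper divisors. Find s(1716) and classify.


Proper divisors: 1, 2, 3, 4, 6, 11, 12, 13, 22, 26, 33, 39, 44, 52, 66, 78, 132, 143, 156, 286, 429, 572, 858
Sum = 1 + 2 + 3 + 4 + 6 + 11 + 12 + 13 + 22 + 26 + 33 + 39 + 44 + 52 + 66 + 78 + 132 + 143 + 156 + 286 + 429 + 572 + 858 = 2988
2988 > 1716 → abundant

s(1716) = 2988 (abundant)


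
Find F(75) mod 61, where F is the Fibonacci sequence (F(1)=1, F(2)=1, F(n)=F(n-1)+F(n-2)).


F(k) mod 61 for k=1..75:
1, 1, 2, 3, 5, 8, 13, 21, 34, 55, 28, 22, 50, 11, 0, 11, 11, 22, 33, 55, 27, 21, 48, 8, 56, 3, 59, 1, 60, 0, 60, 60, 59, 58, 56, 53, 48, 40, 27, 6, 33, 39, 11, 50, 0, 50, 50, 39, 28, 6, 34, 40, 13, 53, 5, 58, 2, 60, 1, 0, 1, 1, 2, 3, 5, 8, 13, 21, 34, 55, 28, 22, 50, 11, 0
F(75) mod 61 = 0


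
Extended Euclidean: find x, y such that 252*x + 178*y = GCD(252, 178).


Tabular extended Euclidean (each row: r = 252*s + 178*t):
r=252, s=1, t=0
r=178, s=0, t=1
q=1: r=74, s=1, t=-1   [252*(1) + 178*(-1) = 74]
q=2: r=30, s=-2, t=3   [252*(-2) + 178*(3) = 30]
q=2: r=14, s=5, t=-7   [252*(5) + 178*(-7) = 14]
q=2: r=2, s=-12, t=17   [252*(-12) + 178*(17) = 2]
q=7: r=0, s=89, t=-126   [252*(89) + 178*(-126) = 0]
GCD = 2; from the row with r=2: x=-12, y=17
Check: 252*(-12) + 178*(17) = -3024 + 3026 = 2

GCD = 2, x = -12, y = 17


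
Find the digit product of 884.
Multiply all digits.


8 × 8 × 4 = 256


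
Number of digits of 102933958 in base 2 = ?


102933958 in base 2 = 110001000101010010111000110
Number of digits = 27

27 digits (base 2)


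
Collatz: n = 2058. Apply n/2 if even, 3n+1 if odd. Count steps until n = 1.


2058 → 1029 → 3088 → 1544 → 772 → 386 → 193 → 580 → 290 → 145 → 436 → 218 → 109 → 328 → 164 → 82 → 41 → 124 → 62 → 31 → 94 → 47 → 142 → 71 → 214 → 107 → 322 → 161 → 484 → 242 → 121 → 364 → 182 → 91 → 274 → 137 → 412 → 206 → 103 → 310 → 155 → 466 → 233 → 700 → 350 → 175 → 526 → 263 → 790 → 395 → 1186 → 593 → 1780 → 890 → 445 → 1336 → 668 → 334 → 167 → 502 → 251 → 754 → 377 → 1132 → 566 → 283 → 850 → 425 → 1276 → 638 → 319 → 958 → 479 → 1438 → 719 → 2158 → 1079 → 3238 → 1619 → 4858 → 2429 → 7288 → 3644 → 1822 → 911 → 2734 → 1367 → 4102 → 2051 → 6154 → 3077 → 9232 → 4616 → 2308 → 1154 → 577 → 1732 → 866 → 433 → 1300 → 650 → 325 → 976 → 488 → 244 → 122 → 61 → 184 → 92 → 46 → 23 → 70 → 35 → 106 → 53 → 160 → 80 → 40 → 20 → 10 → 5 → 16 → 8 → 4 → 2 → 1
Total steps = 125

125 steps


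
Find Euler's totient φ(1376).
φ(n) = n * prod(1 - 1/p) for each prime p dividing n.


1376 = 2^5 × 43
Prime factors: 2, 43
φ(1376) = 1376 × (1-1/2) × (1-1/43)
= 1376 × 1/2 × 42/43 = 672

φ(1376) = 672


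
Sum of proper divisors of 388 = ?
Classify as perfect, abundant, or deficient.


Proper divisors: 1, 2, 4, 97, 194
Sum = 1 + 2 + 4 + 97 + 194 = 298
298 < 388 → deficient

s(388) = 298 (deficient)


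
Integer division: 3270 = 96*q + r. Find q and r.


3270 = 96 * 34 + 6
Check: 3264 + 6 = 3270

q = 34, r = 6


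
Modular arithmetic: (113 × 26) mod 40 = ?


113 × 26 = 2938
2938 mod 40 = 18


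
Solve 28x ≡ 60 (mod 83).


GCD(28, 83) = 1, unique solution
a^(-1) mod 83 = 3
x = 3 * 60 mod 83 = 14

x ≡ 14 (mod 83)


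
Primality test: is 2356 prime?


2356 / 2 = 1178 (exact division)
2356 is NOT prime.

No, 2356 is not prime


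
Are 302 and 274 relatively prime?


Euclidean algorithm:
302 = 1 * 274 + 28
274 = 9 * 28 + 22
28 = 1 * 22 + 6
22 = 3 * 6 + 4
6 = 1 * 4 + 2
4 = 2 * 2 + 0
GCD(302, 274) = 2

No, not coprime (GCD = 2)


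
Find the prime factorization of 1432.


1432 / 2 = 716
716 / 2 = 358
358 / 2 = 179
179 / 179 = 1
1432 = 2^3 × 179


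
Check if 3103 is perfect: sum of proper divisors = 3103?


Proper divisors of 3103: 1, 29, 107
Sum = 1 + 29 + 107 = 137

No, 3103 is not perfect (137 ≠ 3103)


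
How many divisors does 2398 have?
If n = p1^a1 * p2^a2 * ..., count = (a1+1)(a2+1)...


2398 = 2^1 × 11^1 × 109^1
d(2398) = (1+1) × (1+1) × (1+1) = 8

8 divisors


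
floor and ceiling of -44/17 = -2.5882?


-44/17 = -2.5882
floor = -3
ceil = -2

floor = -3, ceil = -2


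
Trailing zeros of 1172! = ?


floor(1172/5) = 234
floor(1172/25) = 46
floor(1172/125) = 9
floor(1172/625) = 1
Total = 290

290 trailing zeros


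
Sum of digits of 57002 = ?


5 + 7 + 0 + 0 + 2 = 14


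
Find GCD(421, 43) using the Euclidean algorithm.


421 = 9 * 43 + 34
43 = 1 * 34 + 9
34 = 3 * 9 + 7
9 = 1 * 7 + 2
7 = 3 * 2 + 1
2 = 2 * 1 + 0
GCD = 1


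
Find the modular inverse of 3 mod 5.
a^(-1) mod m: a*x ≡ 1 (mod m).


Use the extended Euclidean algorithm on (5, 3); each row r = 5*s + 3*t:
r=5, s=1, t=0
r=3, s=0, t=1
q=1: r=2, s=1, t=-1   [5*(1) + 3*(-1) = 2]
q=1: r=1, s=-1, t=2   [5*(-1) + 3*(2) = 1]
q=2: r=0, s=3, t=-5   [5*(3) + 3*(-5) = 0]
GCD = 1 with t = 2, so 3*(2) ≡ 1 (mod 5)
Inverse = 2 mod 5 = 2
Check: 3 * 2 = 6 ≡ 1 (mod 5)

3^(-1) ≡ 2 (mod 5)


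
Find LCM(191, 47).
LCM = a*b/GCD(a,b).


GCD(191, 47) = 1
LCM = 191*47/1 = 8977/1 = 8977

LCM = 8977


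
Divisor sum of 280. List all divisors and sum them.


Divisors of 280: 1, 2, 4, 5, 7, 8, 10, 14, 20, 28, 35, 40, 56, 70, 140, 280
Sum = 1 + 2 + 4 + 5 + 7 + 8 + 10 + 14 + 20 + 28 + 35 + 40 + 56 + 70 + 140 + 280 = 720

σ(280) = 720


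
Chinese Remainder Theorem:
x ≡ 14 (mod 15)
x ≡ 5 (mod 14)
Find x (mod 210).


M = 15*14 = 210
M1 = M/15 = 14, M2 = M/14 = 15
M1^(-1) mod 15 = 14, M2^(-1) mod 14 = 1
x = 14*14*14 + 5*15*1 = 2819
2819 mod 210 = 89
Check: 89 mod 15 = 14 ✓, 89 mod 14 = 5 ✓

x ≡ 89 (mod 210)


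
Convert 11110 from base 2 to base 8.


11110 (base 2) = 30 (decimal)
30 (decimal) = 36 (base 8)


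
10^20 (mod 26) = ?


10^1 mod 26 = 10
10^2 mod 26 = 22
10^3 mod 26 = 12
10^4 mod 26 = 16
10^5 mod 26 = 4
10^6 mod 26 = 14
10^7 mod 26 = 10
10^8 mod 26 = 22
10^9 mod 26 = 12
10^10 mod 26 = 16
10^11 mod 26 = 4
10^12 mod 26 = 14
10^13 mod 26 = 10
10^14 mod 26 = 22
10^15 mod 26 = 12
10^16 mod 26 = 16
10^17 mod 26 = 4
10^18 mod 26 = 14
10^19 mod 26 = 10
10^20 mod 26 = 22


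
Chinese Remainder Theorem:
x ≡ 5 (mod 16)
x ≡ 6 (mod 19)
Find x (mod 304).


M = 16*19 = 304
M1 = M/16 = 19, M2 = M/19 = 16
M1^(-1) mod 16 = 11, M2^(-1) mod 19 = 6
x = 5*19*11 + 6*16*6 = 1621
1621 mod 304 = 101
Check: 101 mod 16 = 5 ✓, 101 mod 19 = 6 ✓

x ≡ 101 (mod 304)


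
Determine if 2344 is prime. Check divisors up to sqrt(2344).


2344 / 2 = 1172 (exact division)
2344 is NOT prime.

No, 2344 is not prime


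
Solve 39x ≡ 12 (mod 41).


GCD(39, 41) = 1, unique solution
a^(-1) mod 41 = 20
x = 20 * 12 mod 41 = 35

x ≡ 35 (mod 41)


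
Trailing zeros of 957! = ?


floor(957/5) = 191
floor(957/25) = 38
floor(957/125) = 7
floor(957/625) = 1
Total = 237

237 trailing zeros


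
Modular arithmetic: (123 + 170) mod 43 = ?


123 + 170 = 293
293 mod 43 = 35


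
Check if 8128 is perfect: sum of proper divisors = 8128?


Proper divisors of 8128: 1, 2, 4, 8, 16, 32, 64, 127, 254, 508, 1016, 2032, 4064
Sum = 1 + 2 + 4 + 8 + 16 + 32 + 64 + 127 + 254 + 508 + 1016 + 2032 + 4064 = 8128

Yes, 8128 is perfect (8128 = 8128)


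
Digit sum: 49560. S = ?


4 + 9 + 5 + 6 + 0 = 24


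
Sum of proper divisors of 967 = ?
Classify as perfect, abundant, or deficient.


Proper divisors: 1
Sum = 1 = 1
1 < 967 → deficient

s(967) = 1 (deficient)


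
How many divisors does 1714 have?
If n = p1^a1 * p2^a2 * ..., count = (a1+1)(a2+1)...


1714 = 2^1 × 857^1
d(1714) = (1+1) × (1+1) = 4

4 divisors


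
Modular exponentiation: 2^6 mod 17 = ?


2^1 mod 17 = 2
2^2 mod 17 = 4
2^3 mod 17 = 8
2^4 mod 17 = 16
2^5 mod 17 = 15
2^6 mod 17 = 13


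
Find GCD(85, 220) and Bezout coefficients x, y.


Tabular extended Euclidean (each row: r = 85*s + 220*t):
r=85, s=1, t=0
r=220, s=0, t=1
q=0: r=85, s=1, t=0   [85*(1) + 220*(0) = 85]
q=2: r=50, s=-2, t=1   [85*(-2) + 220*(1) = 50]
q=1: r=35, s=3, t=-1   [85*(3) + 220*(-1) = 35]
q=1: r=15, s=-5, t=2   [85*(-5) + 220*(2) = 15]
q=2: r=5, s=13, t=-5   [85*(13) + 220*(-5) = 5]
q=3: r=0, s=-44, t=17   [85*(-44) + 220*(17) = 0]
GCD = 5; from the row with r=5: x=13, y=-5
Check: 85*(13) + 220*(-5) = 1105 - 1100 = 5

GCD = 5, x = 13, y = -5


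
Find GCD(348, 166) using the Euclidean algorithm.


348 = 2 * 166 + 16
166 = 10 * 16 + 6
16 = 2 * 6 + 4
6 = 1 * 4 + 2
4 = 2 * 2 + 0
GCD = 2


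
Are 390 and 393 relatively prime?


Euclidean algorithm:
393 = 1 * 390 + 3
390 = 130 * 3 + 0
GCD(390, 393) = 3

No, not coprime (GCD = 3)


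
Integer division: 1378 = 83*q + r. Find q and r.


1378 = 83 * 16 + 50
Check: 1328 + 50 = 1378

q = 16, r = 50


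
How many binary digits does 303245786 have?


303245786 in base 2 = 10010000100110010100111011010
Number of digits = 29

29 digits (base 2)


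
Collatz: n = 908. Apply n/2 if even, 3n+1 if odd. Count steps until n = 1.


908 → 454 → 227 → 682 → 341 → 1024 → 512 → 256 → 128 → 64 → 32 → 16 → 8 → 4 → 2 → 1
Total steps = 15

15 steps


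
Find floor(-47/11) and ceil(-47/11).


-47/11 = -4.2727
floor = -5
ceil = -4

floor = -5, ceil = -4


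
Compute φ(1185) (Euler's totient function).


1185 = 3 × 5 × 79
Prime factors: 3, 5, 79
φ(1185) = 1185 × (1-1/3) × (1-1/5) × (1-1/79)
= 1185 × 2/3 × 4/5 × 78/79 = 624

φ(1185) = 624


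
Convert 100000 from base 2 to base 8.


100000 (base 2) = 32 (decimal)
32 (decimal) = 40 (base 8)


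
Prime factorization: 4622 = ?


4622 / 2 = 2311
2311 / 2311 = 1
4622 = 2 × 2311


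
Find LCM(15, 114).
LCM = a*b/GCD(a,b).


GCD(15, 114) = 3
LCM = 15*114/3 = 1710/3 = 570

LCM = 570


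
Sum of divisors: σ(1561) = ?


Divisors of 1561: 1, 7, 223, 1561
Sum = 1 + 7 + 223 + 1561 = 1792

σ(1561) = 1792


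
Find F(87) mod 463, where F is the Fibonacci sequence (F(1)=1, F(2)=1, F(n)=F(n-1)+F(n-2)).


F(k) mod 463 for k=1..87:
1, 1, 2, 3, 5, 8, 13, 21, 34, 55, 89, 144, 233, 377, 147, 61, 208, 269, 14, 283, 297, 117, 414, 68, 19, 87, 106, 193, 299, 29, 328, 357, 222, 116, 338, 454, 329, 320, 186, 43, 229, 272, 38, 310, 348, 195, 80, 275, 355, 167, 59, 226, 285, 48, 333, 381, 251, 169, 420, 126, 83, 209, 292, 38, 330, 368, 235, 140, 375, 52, 427, 16, 443, 459, 439, 435, 411, 383, 331, 251, 119, 370, 26, 396, 422, 355, 314
F(87) mod 463 = 314


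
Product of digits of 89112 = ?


8 × 9 × 1 × 1 × 2 = 144


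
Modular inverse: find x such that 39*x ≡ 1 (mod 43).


Use the extended Euclidean algorithm on (43, 39); each row r = 43*s + 39*t:
r=43, s=1, t=0
r=39, s=0, t=1
q=1: r=4, s=1, t=-1   [43*(1) + 39*(-1) = 4]
q=9: r=3, s=-9, t=10   [43*(-9) + 39*(10) = 3]
q=1: r=1, s=10, t=-11   [43*(10) + 39*(-11) = 1]
q=3: r=0, s=-39, t=43   [43*(-39) + 39*(43) = 0]
GCD = 1 with t = -11, so 39*(-11) ≡ 1 (mod 43)
Inverse = -11 mod 43 = 32
Check: 39 * 32 = 1248 ≡ 1 (mod 43)

39^(-1) ≡ 32 (mod 43)


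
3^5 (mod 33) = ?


3^1 mod 33 = 3
3^2 mod 33 = 9
3^3 mod 33 = 27
3^4 mod 33 = 15
3^5 mod 33 = 12


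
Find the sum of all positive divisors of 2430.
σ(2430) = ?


Divisors of 2430: 1, 2, 3, 5, 6, 9, 10, 15, 18, 27, 30, 45, 54, 81, 90, 135, 162, 243, 270, 405, 486, 810, 1215, 2430
Sum = 1 + 2 + 3 + 5 + 6 + 9 + 10 + 15 + 18 + 27 + 30 + 45 + 54 + 81 + 90 + 135 + 162 + 243 + 270 + 405 + 486 + 810 + 1215 + 2430 = 6552

σ(2430) = 6552


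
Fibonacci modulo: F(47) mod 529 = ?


F(k) mod 529 for k=1..47:
1, 1, 2, 3, 5, 8, 13, 21, 34, 55, 89, 144, 233, 377, 81, 458, 10, 468, 478, 417, 366, 254, 91, 345, 436, 252, 159, 411, 41, 452, 493, 416, 380, 267, 118, 385, 503, 359, 333, 163, 496, 130, 97, 227, 324, 22, 346
F(47) mod 529 = 346


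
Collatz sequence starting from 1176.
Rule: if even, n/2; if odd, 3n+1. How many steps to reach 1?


1176 → 588 → 294 → 147 → 442 → 221 → 664 → 332 → 166 → 83 → 250 → 125 → 376 → 188 → 94 → 47 → 142 → 71 → 214 → 107 → 322 → 161 → 484 → 242 → 121 → 364 → 182 → 91 → 274 → 137 → 412 → 206 → 103 → 310 → 155 → 466 → 233 → 700 → 350 → 175 → 526 → 263 → 790 → 395 → 1186 → 593 → 1780 → 890 → 445 → 1336 → 668 → 334 → 167 → 502 → 251 → 754 → 377 → 1132 → 566 → 283 → 850 → 425 → 1276 → 638 → 319 → 958 → 479 → 1438 → 719 → 2158 → 1079 → 3238 → 1619 → 4858 → 2429 → 7288 → 3644 → 1822 → 911 → 2734 → 1367 → 4102 → 2051 → 6154 → 3077 → 9232 → 4616 → 2308 → 1154 → 577 → 1732 → 866 → 433 → 1300 → 650 → 325 → 976 → 488 → 244 → 122 → 61 → 184 → 92 → 46 → 23 → 70 → 35 → 106 → 53 → 160 → 80 → 40 → 20 → 10 → 5 → 16 → 8 → 4 → 2 → 1
Total steps = 119

119 steps


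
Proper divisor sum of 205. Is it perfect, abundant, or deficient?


Proper divisors: 1, 5, 41
Sum = 1 + 5 + 41 = 47
47 < 205 → deficient

s(205) = 47 (deficient)


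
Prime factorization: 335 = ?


335 / 5 = 67
67 / 67 = 1
335 = 5 × 67


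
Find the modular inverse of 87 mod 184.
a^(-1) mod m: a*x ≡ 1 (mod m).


Use the extended Euclidean algorithm on (184, 87); each row r = 184*s + 87*t:
r=184, s=1, t=0
r=87, s=0, t=1
q=2: r=10, s=1, t=-2   [184*(1) + 87*(-2) = 10]
q=8: r=7, s=-8, t=17   [184*(-8) + 87*(17) = 7]
q=1: r=3, s=9, t=-19   [184*(9) + 87*(-19) = 3]
q=2: r=1, s=-26, t=55   [184*(-26) + 87*(55) = 1]
q=3: r=0, s=87, t=-184   [184*(87) + 87*(-184) = 0]
GCD = 1 with t = 55, so 87*(55) ≡ 1 (mod 184)
Inverse = 55 mod 184 = 55
Check: 87 * 55 = 4785 ≡ 1 (mod 184)

87^(-1) ≡ 55 (mod 184)


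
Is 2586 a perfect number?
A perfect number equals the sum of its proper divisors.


Proper divisors of 2586: 1, 2, 3, 6, 431, 862, 1293
Sum = 1 + 2 + 3 + 6 + 431 + 862 + 1293 = 2598

No, 2586 is not perfect (2598 ≠ 2586)


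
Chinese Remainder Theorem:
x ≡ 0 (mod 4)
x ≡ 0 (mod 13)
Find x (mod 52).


M = 4*13 = 52
M1 = M/4 = 13, M2 = M/13 = 4
M1^(-1) mod 4 = 1, M2^(-1) mod 13 = 10
x = 0*13*1 + 0*4*10 = 0
0 mod 52 = 0
Check: 0 mod 4 = 0 ✓, 0 mod 13 = 0 ✓

x ≡ 0 (mod 52)


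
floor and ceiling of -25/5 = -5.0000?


-25/5 = -5.0000
floor = -5
ceil = -5

floor = -5, ceil = -5


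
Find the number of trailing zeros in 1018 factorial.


floor(1018/5) = 203
floor(1018/25) = 40
floor(1018/125) = 8
floor(1018/625) = 1
Total = 252

252 trailing zeros


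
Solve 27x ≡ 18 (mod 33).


GCD(27, 33) = 3 divides 18
Divide: 9x ≡ 6 (mod 11)
x ≡ 8 (mod 11)


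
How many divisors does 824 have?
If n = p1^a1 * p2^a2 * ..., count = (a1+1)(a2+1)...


824 = 2^3 × 103^1
d(824) = (3+1) × (1+1) = 8

8 divisors


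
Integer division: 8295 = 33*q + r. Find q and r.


8295 = 33 * 251 + 12
Check: 8283 + 12 = 8295

q = 251, r = 12


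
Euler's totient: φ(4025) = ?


4025 = 5^2 × 7 × 23
Prime factors: 5, 7, 23
φ(4025) = 4025 × (1-1/5) × (1-1/7) × (1-1/23)
= 4025 × 4/5 × 6/7 × 22/23 = 2640

φ(4025) = 2640


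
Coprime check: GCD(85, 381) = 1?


Euclidean algorithm:
381 = 4 * 85 + 41
85 = 2 * 41 + 3
41 = 13 * 3 + 2
3 = 1 * 2 + 1
2 = 2 * 1 + 0
GCD(85, 381) = 1

Yes, coprime (GCD = 1)


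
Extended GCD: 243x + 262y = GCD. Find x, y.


Tabular extended Euclidean (each row: r = 243*s + 262*t):
r=243, s=1, t=0
r=262, s=0, t=1
q=0: r=243, s=1, t=0   [243*(1) + 262*(0) = 243]
q=1: r=19, s=-1, t=1   [243*(-1) + 262*(1) = 19]
q=12: r=15, s=13, t=-12   [243*(13) + 262*(-12) = 15]
q=1: r=4, s=-14, t=13   [243*(-14) + 262*(13) = 4]
q=3: r=3, s=55, t=-51   [243*(55) + 262*(-51) = 3]
q=1: r=1, s=-69, t=64   [243*(-69) + 262*(64) = 1]
q=3: r=0, s=262, t=-243   [243*(262) + 262*(-243) = 0]
GCD = 1; from the row with r=1: x=-69, y=64
Check: 243*(-69) + 262*(64) = -16767 + 16768 = 1

GCD = 1, x = -69, y = 64


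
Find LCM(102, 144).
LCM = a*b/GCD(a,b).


GCD(102, 144) = 6
LCM = 102*144/6 = 14688/6 = 2448

LCM = 2448


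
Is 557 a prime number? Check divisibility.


Check divisors up to sqrt(557) = 23.6008
No divisors found.
557 is prime.

Yes, 557 is prime


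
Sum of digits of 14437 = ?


1 + 4 + 4 + 3 + 7 = 19


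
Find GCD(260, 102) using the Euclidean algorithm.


260 = 2 * 102 + 56
102 = 1 * 56 + 46
56 = 1 * 46 + 10
46 = 4 * 10 + 6
10 = 1 * 6 + 4
6 = 1 * 4 + 2
4 = 2 * 2 + 0
GCD = 2


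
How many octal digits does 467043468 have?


467043468 in base 8 = 3365502214
Number of digits = 10

10 digits (base 8)


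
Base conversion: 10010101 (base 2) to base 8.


10010101 (base 2) = 149 (decimal)
149 (decimal) = 225 (base 8)


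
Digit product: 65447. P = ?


6 × 5 × 4 × 4 × 7 = 3360


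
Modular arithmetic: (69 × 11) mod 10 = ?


69 × 11 = 759
759 mod 10 = 9


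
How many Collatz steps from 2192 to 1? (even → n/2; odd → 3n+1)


2192 → 1096 → 548 → 274 → 137 → 412 → 206 → 103 → 310 → 155 → 466 → 233 → 700 → 350 → 175 → 526 → 263 → 790 → 395 → 1186 → 593 → 1780 → 890 → 445 → 1336 → 668 → 334 → 167 → 502 → 251 → 754 → 377 → 1132 → 566 → 283 → 850 → 425 → 1276 → 638 → 319 → 958 → 479 → 1438 → 719 → 2158 → 1079 → 3238 → 1619 → 4858 → 2429 → 7288 → 3644 → 1822 → 911 → 2734 → 1367 → 4102 → 2051 → 6154 → 3077 → 9232 → 4616 → 2308 → 1154 → 577 → 1732 → 866 → 433 → 1300 → 650 → 325 → 976 → 488 → 244 → 122 → 61 → 184 → 92 → 46 → 23 → 70 → 35 → 106 → 53 → 160 → 80 → 40 → 20 → 10 → 5 → 16 → 8 → 4 → 2 → 1
Total steps = 94

94 steps


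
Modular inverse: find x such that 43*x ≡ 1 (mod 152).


Use the extended Euclidean algorithm on (152, 43); each row r = 152*s + 43*t:
r=152, s=1, t=0
r=43, s=0, t=1
q=3: r=23, s=1, t=-3   [152*(1) + 43*(-3) = 23]
q=1: r=20, s=-1, t=4   [152*(-1) + 43*(4) = 20]
q=1: r=3, s=2, t=-7   [152*(2) + 43*(-7) = 3]
q=6: r=2, s=-13, t=46   [152*(-13) + 43*(46) = 2]
q=1: r=1, s=15, t=-53   [152*(15) + 43*(-53) = 1]
q=2: r=0, s=-43, t=152   [152*(-43) + 43*(152) = 0]
GCD = 1 with t = -53, so 43*(-53) ≡ 1 (mod 152)
Inverse = -53 mod 152 = 99
Check: 43 * 99 = 4257 ≡ 1 (mod 152)

43^(-1) ≡ 99 (mod 152)


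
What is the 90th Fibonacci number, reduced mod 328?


F(k) mod 328 for k=1..90:
1, 1, 2, 3, 5, 8, 13, 21, 34, 55, 89, 144, 233, 49, 282, 3, 285, 288, 245, 205, 122, 327, 121, 120, 241, 33, 274, 307, 253, 232, 157, 61, 218, 279, 169, 120, 289, 81, 42, 123, 165, 288, 125, 85, 210, 295, 177, 144, 321, 137, 130, 267, 69, 8, 77, 85, 162, 247, 81, 0, 81, 81, 162, 243, 77, 320, 69, 61, 130, 191, 321, 184, 177, 33, 210, 243, 125, 40, 165, 205, 42, 247, 289, 208, 169, 49, 218, 267, 157, 96
F(90) mod 328 = 96


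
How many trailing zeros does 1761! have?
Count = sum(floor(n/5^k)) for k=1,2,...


floor(1761/5) = 352
floor(1761/25) = 70
floor(1761/125) = 14
floor(1761/625) = 2
Total = 438

438 trailing zeros


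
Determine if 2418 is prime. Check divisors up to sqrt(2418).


2418 / 2 = 1209 (exact division)
2418 is NOT prime.

No, 2418 is not prime


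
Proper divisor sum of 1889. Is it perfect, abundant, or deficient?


Proper divisors: 1
Sum = 1 = 1
1 < 1889 → deficient

s(1889) = 1 (deficient)


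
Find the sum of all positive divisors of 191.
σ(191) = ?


Divisors of 191: 1, 191
Sum = 1 + 191 = 192

σ(191) = 192


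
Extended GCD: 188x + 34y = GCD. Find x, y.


Tabular extended Euclidean (each row: r = 188*s + 34*t):
r=188, s=1, t=0
r=34, s=0, t=1
q=5: r=18, s=1, t=-5   [188*(1) + 34*(-5) = 18]
q=1: r=16, s=-1, t=6   [188*(-1) + 34*(6) = 16]
q=1: r=2, s=2, t=-11   [188*(2) + 34*(-11) = 2]
q=8: r=0, s=-17, t=94   [188*(-17) + 34*(94) = 0]
GCD = 2; from the row with r=2: x=2, y=-11
Check: 188*(2) + 34*(-11) = 376 - 374 = 2

GCD = 2, x = 2, y = -11


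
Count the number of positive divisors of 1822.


1822 = 2^1 × 911^1
d(1822) = (1+1) × (1+1) = 4

4 divisors


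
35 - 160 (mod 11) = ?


35 - 160 = -125
-125 mod 11 = 7


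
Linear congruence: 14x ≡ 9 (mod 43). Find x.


GCD(14, 43) = 1, unique solution
a^(-1) mod 43 = 40
x = 40 * 9 mod 43 = 16

x ≡ 16 (mod 43)


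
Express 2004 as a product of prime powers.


2004 / 2 = 1002
1002 / 2 = 501
501 / 3 = 167
167 / 167 = 1
2004 = 2^2 × 3 × 167


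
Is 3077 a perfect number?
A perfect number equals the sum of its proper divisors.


Proper divisors of 3077: 1, 17, 181
Sum = 1 + 17 + 181 = 199

No, 3077 is not perfect (199 ≠ 3077)


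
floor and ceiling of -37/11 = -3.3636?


-37/11 = -3.3636
floor = -4
ceil = -3

floor = -4, ceil = -3


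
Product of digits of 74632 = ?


7 × 4 × 6 × 3 × 2 = 1008


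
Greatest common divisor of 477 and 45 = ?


477 = 10 * 45 + 27
45 = 1 * 27 + 18
27 = 1 * 18 + 9
18 = 2 * 9 + 0
GCD = 9


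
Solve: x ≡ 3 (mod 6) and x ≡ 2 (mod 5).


M = 6*5 = 30
M1 = M/6 = 5, M2 = M/5 = 6
M1^(-1) mod 6 = 5, M2^(-1) mod 5 = 1
x = 3*5*5 + 2*6*1 = 87
87 mod 30 = 27
Check: 27 mod 6 = 3 ✓, 27 mod 5 = 2 ✓

x ≡ 27 (mod 30)


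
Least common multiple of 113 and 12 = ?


GCD(113, 12) = 1
LCM = 113*12/1 = 1356/1 = 1356

LCM = 1356


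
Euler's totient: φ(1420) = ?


1420 = 2^2 × 5 × 71
Prime factors: 2, 5, 71
φ(1420) = 1420 × (1-1/2) × (1-1/5) × (1-1/71)
= 1420 × 1/2 × 4/5 × 70/71 = 560

φ(1420) = 560


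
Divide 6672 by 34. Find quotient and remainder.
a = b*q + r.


6672 = 34 * 196 + 8
Check: 6664 + 8 = 6672

q = 196, r = 8


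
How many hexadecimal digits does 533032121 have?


533032121 in base 16 = 1FC56CB9
Number of digits = 8

8 digits (base 16)


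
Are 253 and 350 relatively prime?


Euclidean algorithm:
350 = 1 * 253 + 97
253 = 2 * 97 + 59
97 = 1 * 59 + 38
59 = 1 * 38 + 21
38 = 1 * 21 + 17
21 = 1 * 17 + 4
17 = 4 * 4 + 1
4 = 4 * 1 + 0
GCD(253, 350) = 1

Yes, coprime (GCD = 1)
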